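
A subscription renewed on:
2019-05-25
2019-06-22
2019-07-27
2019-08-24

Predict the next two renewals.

Gaps: 28, 35, 28 days — a mix of 28 and 35. Every date is a Saturday.
Each is the 4th Saturday of its month.
September 2019 — 4th Saturday is 2019-09-28.
4th Saturday of October 2019: 2019-10-26.

2019-09-28, 2019-10-26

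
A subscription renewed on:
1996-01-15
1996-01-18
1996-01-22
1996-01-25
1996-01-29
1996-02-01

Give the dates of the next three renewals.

Gaps: 3, 4, 3, 4, 3 days — not constant, but cyclic with period 2.
The events fall on every Monday and Thursday.
The following Monday is 1996-02-05.
Next Thursday: 1996-02-08.
Next Monday: 1996-02-12.

1996-02-05, 1996-02-08, 1996-02-12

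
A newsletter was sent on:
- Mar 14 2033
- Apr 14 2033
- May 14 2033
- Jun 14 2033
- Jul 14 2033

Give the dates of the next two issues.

Aug 14 2033, Sep 14 2033

Each date is the 14th; the gaps (31, 30, 31, 30) track the month lengths.
The rule is the 14th of each month.
August 2033: Aug 14 2033.
September 2033: Sep 14 2033.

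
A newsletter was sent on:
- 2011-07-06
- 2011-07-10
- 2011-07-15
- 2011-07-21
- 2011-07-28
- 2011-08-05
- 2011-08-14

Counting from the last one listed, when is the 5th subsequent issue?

2011-10-13

Intervals are 4, 5, 6, 7, 8, 9 days — an arithmetic progression with common difference 1.
Next gap: 10 days. 2011-08-14 + 10 days = 2011-08-24.
Next gap: 11 days. 2011-08-24 + 11 days = 2011-09-04.
Next gap: 12 days. 2011-09-04 + 12 days = 2011-09-16.
Next gap: 13 days. 2011-09-16 + 13 days = 2011-09-29.
Next gap: 14 days. 2011-09-29 + 14 days = 2011-10-13.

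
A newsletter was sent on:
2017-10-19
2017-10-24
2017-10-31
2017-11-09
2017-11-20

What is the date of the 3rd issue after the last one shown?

Gaps: 5, 7, 9, 11 days — each gap is 2 larger than the previous one.
Next gap: 13 days. 2017-11-20 + 13 days = 2017-12-03.
Next gap: 15 days. 2017-12-03 + 15 days = 2017-12-18.
Next gap: 17 days. 2017-12-18 + 17 days = 2018-01-04.

2018-01-04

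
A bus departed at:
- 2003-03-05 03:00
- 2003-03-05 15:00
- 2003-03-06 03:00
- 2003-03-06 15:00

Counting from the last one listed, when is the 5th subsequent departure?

2003-03-09 03:00

The interval is a steady 12 hours (12, 12, 12).
2003-03-06 15:00 + 12 h = 2003-03-07 03:00.
2003-03-07 03:00 + 12 h = 2003-03-07 15:00.
2003-03-07 15:00 + 12 h = 2003-03-08 03:00.
2003-03-08 03:00 + 12 h = 2003-03-08 15:00.
2003-03-08 15:00 + 12 h = 2003-03-09 03:00.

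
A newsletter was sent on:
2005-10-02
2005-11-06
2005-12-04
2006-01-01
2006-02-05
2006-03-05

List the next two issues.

2006-04-02, 2006-05-07

Gaps: 35, 28, 28, 35, 28 days — a mix of 28 and 35. Every date is a Sunday.
Each is the 1st Sunday of its month.
April 2006 — 1st Sunday is 2006-04-02.
1st Sunday of May 2006: 2006-05-07.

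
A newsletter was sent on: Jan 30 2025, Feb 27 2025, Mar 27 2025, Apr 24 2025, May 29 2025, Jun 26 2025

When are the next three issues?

Jul 31 2025, Aug 28 2025, Sep 25 2025

These are Thursdays with 28, 28, 28, 35, 28-day gaps.
Each is the final Thursday of its month — Jan 30 2025 is past the 28th, so '4th Thursday' doesn't fit.
July 2025 ends with Thursday Jul 31 2025.
Last Thursday of August 2025: Aug 28 2025.
September 2025 ends with Thursday Sep 25 2025.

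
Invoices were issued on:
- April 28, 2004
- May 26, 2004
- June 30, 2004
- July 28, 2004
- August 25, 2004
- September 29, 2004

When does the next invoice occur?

October 27, 2004

These are Wednesdays with 28, 35, 28, 28, 35-day gaps.
Each is the final Wednesday of its month — June 30, 2004 is past the 28th, so '4th Wednesday' doesn't fit.
October 2004 ends with Wednesday October 27, 2004.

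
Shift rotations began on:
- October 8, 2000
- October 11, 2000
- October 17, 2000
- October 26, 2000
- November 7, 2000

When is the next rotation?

The spacing grows by 3 each time: 3, 6, 9, 12 days.
Next gap: 15 days. November 7, 2000 + 15 days = November 22, 2000.

November 22, 2000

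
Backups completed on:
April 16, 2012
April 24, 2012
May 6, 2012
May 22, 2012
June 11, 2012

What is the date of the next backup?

July 5, 2012

Gaps: 8, 12, 16, 20 days — each gap is 4 larger than the previous one.
Next gap: 24 days. June 11, 2012 + 24 days = July 5, 2012.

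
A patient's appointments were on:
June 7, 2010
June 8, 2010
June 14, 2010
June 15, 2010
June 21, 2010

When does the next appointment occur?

June 22, 2010

The gap pattern 1, 6, 1, 6 repeats every 2 events.
These are the Mondays and Tuesdays of each week.
Next Tuesday: June 22, 2010.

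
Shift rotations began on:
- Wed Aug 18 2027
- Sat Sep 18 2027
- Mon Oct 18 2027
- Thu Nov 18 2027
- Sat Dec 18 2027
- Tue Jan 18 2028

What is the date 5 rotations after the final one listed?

Sun Jun 18 2028

The day-of-month is always 18 (31, 30, 31, 30, 31 days between events).
So this recurs on the 18th of each month.
February 2028: Fri Feb 18 2028.
Next: March 2028 → Sat Mar 18 2028.
April 2028: Tue Apr 18 2028.
May 2028: Thu May 18 2028.
Next: June 2028 → Sun Jun 18 2028.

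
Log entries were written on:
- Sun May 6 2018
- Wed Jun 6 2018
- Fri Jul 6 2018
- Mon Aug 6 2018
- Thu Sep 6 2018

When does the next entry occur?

Each date is the 6th; the gaps (31, 30, 31, 31) track the month lengths.
The rule is the 6th of each month.
October 2018: Sat Oct 6 2018.

Sat Oct 6 2018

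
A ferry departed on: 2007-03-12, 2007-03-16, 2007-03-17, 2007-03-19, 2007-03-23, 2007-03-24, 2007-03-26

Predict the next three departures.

2007-03-30, 2007-03-31, 2007-04-02

Gaps: 4, 1, 2, 4, 1, 2 days — not constant, but cyclic with period 3.
The events fall on every Monday, Friday and Saturday.
Next Friday: 2007-03-30.
Next Saturday: 2007-03-31.
Next Monday: 2007-04-02.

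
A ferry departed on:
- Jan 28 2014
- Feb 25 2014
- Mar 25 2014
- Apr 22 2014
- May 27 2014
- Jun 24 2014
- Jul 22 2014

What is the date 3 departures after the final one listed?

Gaps: 28, 28, 28, 35, 28, 28 days — a mix of 28 and 35. Every date is a Tuesday.
Each is the 4th Tuesday of its month.
August 2014 — 4th Tuesday is Aug 26 2014.
September 2014 — 4th Tuesday is Sep 23 2014.
October 2014 — 4th Tuesday is Oct 28 2014.

Oct 28 2014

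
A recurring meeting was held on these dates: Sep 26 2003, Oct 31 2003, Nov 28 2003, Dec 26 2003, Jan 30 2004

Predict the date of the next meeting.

Feb 27 2004

These are Fridays with 35, 28, 28, 35-day gaps.
Each is the final Friday of its month — Oct 31 2003 is past the 28th, so '4th Friday' doesn't fit.
Last Friday of February 2004: Feb 27 2004.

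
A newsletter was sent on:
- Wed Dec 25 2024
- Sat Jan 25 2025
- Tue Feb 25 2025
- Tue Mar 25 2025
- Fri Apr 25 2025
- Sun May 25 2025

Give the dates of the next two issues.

Wed Jun 25 2025, Fri Jul 25 2025

Gaps: 31, 31, 28, 31, 30 days — not constant. Every event is on the 25th of the month.
Pattern: the 25th of each month.
June 2025: Wed Jun 25 2025.
Next: July 2025 → Fri Jul 25 2025.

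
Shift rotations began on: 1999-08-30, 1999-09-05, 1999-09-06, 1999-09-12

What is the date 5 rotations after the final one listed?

Gaps: 6, 1, 6 days — not constant, but cyclic with period 2.
The events fall on every Monday and Sunday.
Next Monday: 1999-09-13.
Next Sunday: 1999-09-19.
The following Monday is 1999-09-20.
The following Sunday is 1999-09-26.
Next Monday: 1999-09-27.

1999-09-27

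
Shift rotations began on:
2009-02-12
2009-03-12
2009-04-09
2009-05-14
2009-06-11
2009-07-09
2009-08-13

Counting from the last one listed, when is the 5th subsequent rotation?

2010-01-14

All dates are Thursdays, 28, 28, 35, 28, 28, 35 days apart.
Specifically, the 2nd Thursday of each month.
September 2009 — 2nd Thursday is 2009-09-10.
October 2009 — 2nd Thursday is 2009-10-08.
2nd Thursday of November 2009: 2009-11-12.
2nd Thursday of December 2009: 2009-12-10.
January 2010 — 2nd Thursday is 2010-01-14.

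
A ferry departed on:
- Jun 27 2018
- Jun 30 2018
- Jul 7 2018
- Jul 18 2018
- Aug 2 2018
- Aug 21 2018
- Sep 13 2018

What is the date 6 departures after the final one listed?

Intervals are 3, 7, 11, 15, 19, 23 days — an arithmetic progression with common difference 4.
Next gap: 27 days. Sep 13 2018 + 27 days = Oct 10 2018.
Next gap: 31 days. Oct 10 2018 + 31 days = Nov 10 2018.
Next gap: 35 days. Nov 10 2018 + 35 days = Dec 15 2018.
Next gap: 39 days. Dec 15 2018 + 39 days = Jan 23 2019.
Next gap: 43 days. Jan 23 2019 + 43 days = Mar 7 2019.
Next gap: 47 days. Mar 7 2019 + 47 days = Apr 23 2019.

Apr 23 2019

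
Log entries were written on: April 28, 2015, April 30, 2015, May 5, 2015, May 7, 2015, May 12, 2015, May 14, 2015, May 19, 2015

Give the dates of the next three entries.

The gap pattern 2, 5, 2, 5, 2, 5 repeats every 2 events.
These are the Tuesdays and Thursdays of each week.
Next Thursday: May 21, 2015.
The following Tuesday is May 26, 2015.
The following Thursday is May 28, 2015.

May 21, 2015; May 26, 2015; May 28, 2015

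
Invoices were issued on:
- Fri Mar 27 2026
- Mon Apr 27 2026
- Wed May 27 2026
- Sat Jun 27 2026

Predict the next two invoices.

Mon Jul 27 2026, Thu Aug 27 2026

Gaps: 31, 30, 31 days — not constant. Every event is on the 27th of the month.
Pattern: the 27th of each month.
Next: July 2026 → Mon Jul 27 2026.
August 2026: Thu Aug 27 2026.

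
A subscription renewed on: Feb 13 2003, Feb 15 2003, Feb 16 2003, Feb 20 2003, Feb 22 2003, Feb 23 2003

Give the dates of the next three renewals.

Feb 27 2003, Mar 1 2003, Mar 2 2003

The gap pattern 2, 1, 4, 2, 1 repeats every 3 events.
These are the Thursdays, Saturdays and Sundays of each week.
Next Thursday: Feb 27 2003.
Next Saturday: Mar 1 2003.
The following Sunday is Mar 2 2003.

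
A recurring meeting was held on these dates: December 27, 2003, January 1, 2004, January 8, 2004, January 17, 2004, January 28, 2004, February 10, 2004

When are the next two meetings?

Gaps: 5, 7, 9, 11, 13 days — each gap is 2 larger than the previous one.
Next gap: 15 days. February 10, 2004 + 15 days = February 25, 2004.
Next gap: 17 days. February 25, 2004 + 17 days = March 13, 2004.

February 25, 2004; March 13, 2004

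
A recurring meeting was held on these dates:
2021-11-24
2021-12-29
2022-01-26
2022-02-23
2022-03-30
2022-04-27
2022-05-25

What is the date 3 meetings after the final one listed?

Every date is a Wednesday; gaps 35, 28, 28, 35, 28, 28 days.
Each is the last Wednesday of its month (at least one falls on the 29th or later, ruling out '4th Wednesday').
June 2022 ends with Wednesday 2022-06-29.
July 2022 ends with Wednesday 2022-07-27.
August 2022 ends with Wednesday 2022-08-31.

2022-08-31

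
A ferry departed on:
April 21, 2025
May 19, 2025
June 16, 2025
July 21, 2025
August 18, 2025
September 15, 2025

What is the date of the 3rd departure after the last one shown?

Gaps: 28, 28, 35, 28, 28 days — a mix of 28 and 35. Every date is a Monday.
Each is the 3rd Monday of its month.
3rd Monday of October 2025: October 20, 2025.
3rd Monday of November 2025: November 17, 2025.
December 2025 — 3rd Monday is December 15, 2025.

December 15, 2025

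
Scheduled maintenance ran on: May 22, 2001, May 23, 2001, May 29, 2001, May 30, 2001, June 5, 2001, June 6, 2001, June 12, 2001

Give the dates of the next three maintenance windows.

June 13, 2001; June 19, 2001; June 20, 2001

Gaps: 1, 6, 1, 6, 1, 6 days — not constant, but cyclic with period 2.
The events fall on every Tuesday and Wednesday.
The following Wednesday is June 13, 2001.
Next Tuesday: June 19, 2001.
Next Wednesday: June 20, 2001.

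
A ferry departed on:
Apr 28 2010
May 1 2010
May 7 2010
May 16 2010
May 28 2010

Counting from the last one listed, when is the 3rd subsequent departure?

Jul 21 2010

Intervals are 3, 6, 9, 12 days — an arithmetic progression with common difference 3.
Next gap: 15 days. May 28 2010 + 15 days = Jun 12 2010.
Next gap: 18 days. Jun 12 2010 + 18 days = Jun 30 2010.
Next gap: 21 days. Jun 30 2010 + 21 days = Jul 21 2010.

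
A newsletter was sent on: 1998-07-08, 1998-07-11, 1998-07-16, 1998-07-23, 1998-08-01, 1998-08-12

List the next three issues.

The spacing grows by 2 each time: 3, 5, 7, 9, 11 days.
Next gap: 13 days. 1998-08-12 + 13 days = 1998-08-25.
Next gap: 15 days. 1998-08-25 + 15 days = 1998-09-09.
Next gap: 17 days. 1998-09-09 + 17 days = 1998-09-26.

1998-08-25, 1998-09-09, 1998-09-26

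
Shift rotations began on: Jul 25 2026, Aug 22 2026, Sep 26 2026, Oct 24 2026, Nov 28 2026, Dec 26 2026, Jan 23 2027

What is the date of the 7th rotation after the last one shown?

Aug 28 2027

Gaps: 28, 35, 28, 35, 28, 28 days — a mix of 28 and 35. Every date is a Saturday.
Each is the 4th Saturday of its month.
4th Saturday of February 2027: Feb 27 2027.
4th Saturday of March 2027: Mar 27 2027.
April 2027 — 4th Saturday is Apr 24 2027.
4th Saturday of May 2027: May 22 2027.
June 2027 — 4th Saturday is Jun 26 2027.
4th Saturday of July 2027: Jul 24 2027.
4th Saturday of August 2027: Aug 28 2027.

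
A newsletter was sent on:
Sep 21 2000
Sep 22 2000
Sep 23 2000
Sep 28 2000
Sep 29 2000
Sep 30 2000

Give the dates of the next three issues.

Oct 5 2000, Oct 6 2000, Oct 7 2000

Gaps: 1, 1, 5, 1, 1 days — not constant, but cyclic with period 3.
The events fall on every Thursday, Friday and Saturday.
The following Thursday is Oct 5 2000.
Next Friday: Oct 6 2000.
The following Saturday is Oct 7 2000.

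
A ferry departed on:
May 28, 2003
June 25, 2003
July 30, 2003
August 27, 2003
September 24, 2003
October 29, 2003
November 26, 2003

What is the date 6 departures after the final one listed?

May 26, 2004

All Wednesdays; the gaps (28, 35, 28, 28, 35, 28) vary with month length.
This is the last Wednesday of each month.
December 2003 ends with Wednesday December 31, 2003.
Last Wednesday of January 2004: January 28, 2004.
February 2004 ends with Wednesday February 25, 2004.
March 2004 ends with Wednesday March 31, 2004.
April 2004 ends with Wednesday April 28, 2004.
May 2004 ends with Wednesday May 26, 2004.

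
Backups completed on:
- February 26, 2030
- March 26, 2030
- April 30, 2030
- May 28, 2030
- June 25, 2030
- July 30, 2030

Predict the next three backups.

These are Tuesdays with 28, 35, 28, 28, 35-day gaps.
Each is the final Tuesday of its month — April 30, 2030 is past the 28th, so '4th Tuesday' doesn't fit.
August 2030 ends with Tuesday August 27, 2030.
September 2030 ends with Tuesday September 24, 2030.
October 2030 ends with Tuesday October 29, 2030.

August 27, 2030; September 24, 2030; October 29, 2030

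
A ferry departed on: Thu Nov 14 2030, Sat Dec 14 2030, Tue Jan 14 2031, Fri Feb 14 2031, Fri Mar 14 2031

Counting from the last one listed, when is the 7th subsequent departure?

Each date is the 14th; the gaps (30, 31, 31, 28) track the month lengths.
The rule is the 14th of each month.
April 2031: Mon Apr 14 2031.
Next: May 2031 → Wed May 14 2031.
Next: June 2031 → Sat Jun 14 2031.
July 2031: Mon Jul 14 2031.
August 2031: Thu Aug 14 2031.
September 2031: Sun Sep 14 2031.
October 2031: Tue Oct 14 2031.

Tue Oct 14 2031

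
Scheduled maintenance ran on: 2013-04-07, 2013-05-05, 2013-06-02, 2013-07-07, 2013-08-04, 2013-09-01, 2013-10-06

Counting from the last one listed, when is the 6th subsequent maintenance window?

All dates are Sundays, 28, 28, 35, 28, 28, 35 days apart.
Specifically, the 1st Sunday of each month.
November 2013 — 1st Sunday is 2013-11-03.
1st Sunday of December 2013: 2013-12-01.
1st Sunday of January 2014: 2014-01-05.
1st Sunday of February 2014: 2014-02-02.
1st Sunday of March 2014: 2014-03-02.
April 2014 — 1st Sunday is 2014-04-06.

2014-04-06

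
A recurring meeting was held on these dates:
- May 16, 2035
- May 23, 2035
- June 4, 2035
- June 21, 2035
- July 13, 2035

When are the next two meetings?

August 9, 2035; September 10, 2035

Gaps: 7, 12, 17, 22 days — each gap is 5 larger than the previous one.
Next gap: 27 days. July 13, 2035 + 27 days = August 9, 2035.
Next gap: 32 days. August 9, 2035 + 32 days = September 10, 2035.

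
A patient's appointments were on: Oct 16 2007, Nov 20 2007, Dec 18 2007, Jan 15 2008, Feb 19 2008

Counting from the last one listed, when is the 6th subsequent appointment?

Gaps: 35, 28, 28, 35 days — a mix of 28 and 35. Every date is a Tuesday.
Each is the 3rd Tuesday of its month.
March 2008 — 3rd Tuesday is Mar 18 2008.
3rd Tuesday of April 2008: Apr 15 2008.
3rd Tuesday of May 2008: May 20 2008.
June 2008 — 3rd Tuesday is Jun 17 2008.
3rd Tuesday of July 2008: Jul 15 2008.
August 2008 — 3rd Tuesday is Aug 19 2008.

Aug 19 2008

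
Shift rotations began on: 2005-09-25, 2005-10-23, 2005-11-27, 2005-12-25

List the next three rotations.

2006-01-22, 2006-02-26, 2006-03-26

All dates are Sundays, 28, 35, 28 days apart.
Specifically, the 4th Sunday of each month.
4th Sunday of January 2006: 2006-01-22.
4th Sunday of February 2006: 2006-02-26.
March 2006 — 4th Sunday is 2006-03-26.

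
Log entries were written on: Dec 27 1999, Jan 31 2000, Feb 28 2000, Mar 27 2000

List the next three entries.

All Mondays; the gaps (35, 28, 28) vary with month length.
This is the last Monday of each month.
April 2000 ends with Monday Apr 24 2000.
Last Monday of May 2000: May 29 2000.
Last Monday of June 2000: Jun 26 2000.

Apr 24 2000, May 29 2000, Jun 26 2000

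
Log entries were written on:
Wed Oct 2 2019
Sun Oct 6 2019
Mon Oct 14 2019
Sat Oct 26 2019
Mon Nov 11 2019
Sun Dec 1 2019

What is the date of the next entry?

Wed Dec 25 2019

Intervals are 4, 8, 12, 16, 20 days — an arithmetic progression with common difference 4.
Next gap: 24 days. Sun Dec 1 2019 + 24 days = Wed Dec 25 2019.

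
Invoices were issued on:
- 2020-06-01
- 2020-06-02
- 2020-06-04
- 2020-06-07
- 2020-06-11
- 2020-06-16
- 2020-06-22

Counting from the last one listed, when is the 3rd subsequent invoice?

The spacing grows by 1 each time: 1, 2, 3, 4, 5, 6 days.
Next gap: 7 days. 2020-06-22 + 7 days = 2020-06-29.
Next gap: 8 days. 2020-06-29 + 8 days = 2020-07-07.
Next gap: 9 days. 2020-07-07 + 9 days = 2020-07-16.

2020-07-16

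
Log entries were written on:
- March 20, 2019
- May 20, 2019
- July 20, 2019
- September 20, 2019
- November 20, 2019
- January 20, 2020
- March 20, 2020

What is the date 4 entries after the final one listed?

November 20, 2020

Each date is the 20th; the gaps (61, 61, 62, 61, 61, 60) track the month lengths.
The rule is the 20th of every 2 months.
Next: May 2020 → May 20, 2020.
July 2020: July 20, 2020.
Next: September 2020 → September 20, 2020.
November 2020: November 20, 2020.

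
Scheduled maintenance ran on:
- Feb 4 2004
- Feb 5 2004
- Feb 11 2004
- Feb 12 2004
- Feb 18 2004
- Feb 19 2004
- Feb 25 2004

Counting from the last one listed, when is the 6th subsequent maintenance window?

Mar 17 2004

Every event lands on a Wednesday or Thursday (gaps cycle 1, 6, 1, 6, 1, 6).
So the schedule is: every Wednesday and Thursday.
Next Thursday: Feb 26 2004.
Next Wednesday: Mar 3 2004.
The following Thursday is Mar 4 2004.
The following Wednesday is Mar 10 2004.
The following Thursday is Mar 11 2004.
Next Wednesday: Mar 17 2004.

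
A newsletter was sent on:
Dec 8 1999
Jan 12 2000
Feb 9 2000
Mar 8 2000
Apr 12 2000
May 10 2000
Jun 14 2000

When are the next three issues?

Jul 12 2000, Aug 9 2000, Sep 13 2000

These are Wednesdays at 28- or 35-day spacing (35, 28, 28, 35, 28, 35).
The pattern: 2nd Wednesday of the month.
July 2000 — 2nd Wednesday is Jul 12 2000.
2nd Wednesday of August 2000: Aug 9 2000.
2nd Wednesday of September 2000: Sep 13 2000.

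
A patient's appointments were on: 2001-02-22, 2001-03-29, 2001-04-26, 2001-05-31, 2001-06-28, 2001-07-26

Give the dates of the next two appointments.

2001-08-30, 2001-09-27

All Thursdays; the gaps (35, 28, 35, 28, 28) vary with month length.
This is the last Thursday of each month.
Last Thursday of August 2001: 2001-08-30.
Last Thursday of September 2001: 2001-09-27.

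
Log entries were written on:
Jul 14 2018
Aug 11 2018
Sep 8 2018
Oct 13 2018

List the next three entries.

Nov 10 2018, Dec 8 2018, Jan 12 2019

These are Saturdays at 28- or 35-day spacing (28, 28, 35).
The pattern: 2nd Saturday of the month.
November 2018 — 2nd Saturday is Nov 10 2018.
December 2018 — 2nd Saturday is Dec 8 2018.
2nd Saturday of January 2019: Jan 12 2019.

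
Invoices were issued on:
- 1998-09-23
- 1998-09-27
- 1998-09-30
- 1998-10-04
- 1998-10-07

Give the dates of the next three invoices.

1998-10-11, 1998-10-14, 1998-10-18

Every event lands on a Wednesday or Sunday (gaps cycle 4, 3, 4, 3).
So the schedule is: every Wednesday and Sunday.
Next Sunday: 1998-10-11.
Next Wednesday: 1998-10-14.
The following Sunday is 1998-10-18.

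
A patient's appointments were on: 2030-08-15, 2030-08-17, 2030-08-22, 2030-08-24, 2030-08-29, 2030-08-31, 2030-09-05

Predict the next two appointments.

The gap pattern 2, 5, 2, 5, 2, 5 repeats every 2 events.
These are the Thursdays and Saturdays of each week.
The following Saturday is 2030-09-07.
The following Thursday is 2030-09-12.

2030-09-07, 2030-09-12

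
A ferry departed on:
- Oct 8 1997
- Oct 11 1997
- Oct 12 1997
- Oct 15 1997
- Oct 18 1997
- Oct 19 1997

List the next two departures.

Oct 22 1997, Oct 25 1997

Every event lands on a Wednesday or Saturday or Sunday (gaps cycle 3, 1, 3, 3, 1).
So the schedule is: every Wednesday, Saturday and Sunday.
Next Wednesday: Oct 22 1997.
Next Saturday: Oct 25 1997.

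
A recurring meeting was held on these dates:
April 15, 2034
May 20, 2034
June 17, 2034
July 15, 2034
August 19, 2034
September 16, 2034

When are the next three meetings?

These are Saturdays at 28- or 35-day spacing (35, 28, 28, 35, 28).
The pattern: 3rd Saturday of the month.
October 2034 — 3rd Saturday is October 21, 2034.
November 2034 — 3rd Saturday is November 18, 2034.
3rd Saturday of December 2034: December 16, 2034.

October 21, 2034; November 18, 2034; December 16, 2034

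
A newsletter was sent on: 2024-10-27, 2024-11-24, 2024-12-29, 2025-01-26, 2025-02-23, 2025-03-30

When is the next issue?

Every date is a Sunday; gaps 28, 35, 28, 28, 35 days.
Each is the last Sunday of its month (at least one falls on the 29th or later, ruling out '4th Sunday').
Last Sunday of April 2025: 2025-04-27.

2025-04-27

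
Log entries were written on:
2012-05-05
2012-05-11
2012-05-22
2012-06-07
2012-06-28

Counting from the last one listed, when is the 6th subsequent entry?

2013-02-14

Gaps: 6, 11, 16, 21 days — each gap is 5 larger than the previous one.
Next gap: 26 days. 2012-06-28 + 26 days = 2012-07-24.
Next gap: 31 days. 2012-07-24 + 31 days = 2012-08-24.
Next gap: 36 days. 2012-08-24 + 36 days = 2012-09-29.
Next gap: 41 days. 2012-09-29 + 41 days = 2012-11-09.
Next gap: 46 days. 2012-11-09 + 46 days = 2012-12-25.
Next gap: 51 days. 2012-12-25 + 51 days = 2013-02-14.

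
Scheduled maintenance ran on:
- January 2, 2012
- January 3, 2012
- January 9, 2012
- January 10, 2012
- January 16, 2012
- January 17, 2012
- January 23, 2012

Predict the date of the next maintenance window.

The gap pattern 1, 6, 1, 6, 1, 6 repeats every 2 events.
These are the Mondays and Tuesdays of each week.
The following Tuesday is January 24, 2012.

January 24, 2012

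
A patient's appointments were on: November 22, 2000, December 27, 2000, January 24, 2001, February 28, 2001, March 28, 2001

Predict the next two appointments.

April 25, 2001; May 23, 2001

All dates are Wednesdays, 35, 28, 35, 28 days apart.
Specifically, the 4th Wednesday of each month.
April 2001 — 4th Wednesday is April 25, 2001.
4th Wednesday of May 2001: May 23, 2001.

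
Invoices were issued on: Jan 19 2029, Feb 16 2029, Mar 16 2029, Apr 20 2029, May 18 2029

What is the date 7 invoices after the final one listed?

Gaps: 28, 28, 35, 28 days — a mix of 28 and 35. Every date is a Friday.
Each is the 3rd Friday of its month.
June 2029 — 3rd Friday is Jun 15 2029.
3rd Friday of July 2029: Jul 20 2029.
August 2029 — 3rd Friday is Aug 17 2029.
September 2029 — 3rd Friday is Sep 21 2029.
October 2029 — 3rd Friday is Oct 19 2029.
November 2029 — 3rd Friday is Nov 16 2029.
3rd Friday of December 2029: Dec 21 2029.

Dec 21 2029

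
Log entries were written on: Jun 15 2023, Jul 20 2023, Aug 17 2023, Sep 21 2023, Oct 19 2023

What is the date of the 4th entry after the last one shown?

These are Thursdays at 28- or 35-day spacing (35, 28, 35, 28).
The pattern: 3rd Thursday of the month.
3rd Thursday of November 2023: Nov 16 2023.
3rd Thursday of December 2023: Dec 21 2023.
3rd Thursday of January 2024: Jan 18 2024.
3rd Thursday of February 2024: Feb 15 2024.

Feb 15 2024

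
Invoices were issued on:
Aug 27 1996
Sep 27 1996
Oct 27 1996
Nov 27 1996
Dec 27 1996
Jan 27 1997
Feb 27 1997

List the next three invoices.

Mar 27 1997, Apr 27 1997, May 27 1997

Each date is the 27th; the gaps (31, 30, 31, 30, 31, 31) track the month lengths.
The rule is the 27th of each month.
March 1997: Mar 27 1997.
April 1997: Apr 27 1997.
Next: May 1997 → May 27 1997.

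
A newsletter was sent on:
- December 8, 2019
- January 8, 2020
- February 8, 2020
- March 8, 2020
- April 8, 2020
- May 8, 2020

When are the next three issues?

Gaps: 31, 31, 29, 31, 30 days — not constant. Every event is on the 8th of the month.
Pattern: the 8th of each month.
Next: June 2020 → June 8, 2020.
July 2020: July 8, 2020.
August 2020: August 8, 2020.

June 8, 2020; July 8, 2020; August 8, 2020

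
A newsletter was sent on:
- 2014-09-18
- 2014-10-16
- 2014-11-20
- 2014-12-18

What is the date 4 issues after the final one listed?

All dates are Thursdays, 28, 35, 28 days apart.
Specifically, the 3rd Thursday of each month.
3rd Thursday of January 2015: 2015-01-15.
February 2015 — 3rd Thursday is 2015-02-19.
3rd Thursday of March 2015: 2015-03-19.
3rd Thursday of April 2015: 2015-04-16.

2015-04-16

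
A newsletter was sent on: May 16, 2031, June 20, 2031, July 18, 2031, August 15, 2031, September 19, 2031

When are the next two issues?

All dates are Fridays, 35, 28, 28, 35 days apart.
Specifically, the 3rd Friday of each month.
3rd Friday of October 2031: October 17, 2031.
November 2031 — 3rd Friday is November 21, 2031.

October 17, 2031; November 21, 2031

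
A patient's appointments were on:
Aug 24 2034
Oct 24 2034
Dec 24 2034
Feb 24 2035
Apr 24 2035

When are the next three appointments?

The day-of-month is always 24 (61, 61, 62, 59 days between events).
So this recurs on the 24th of every 2 months.
June 2035: Jun 24 2035.
August 2035: Aug 24 2035.
Next: October 2035 → Oct 24 2035.

Jun 24 2035, Aug 24 2035, Oct 24 2035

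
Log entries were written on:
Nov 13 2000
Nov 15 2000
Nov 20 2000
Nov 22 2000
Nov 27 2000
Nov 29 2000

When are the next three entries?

Dec 4 2000, Dec 6 2000, Dec 11 2000

Every event lands on a Monday or Wednesday (gaps cycle 2, 5, 2, 5, 2).
So the schedule is: every Monday and Wednesday.
Next Monday: Dec 4 2000.
Next Wednesday: Dec 6 2000.
Next Monday: Dec 11 2000.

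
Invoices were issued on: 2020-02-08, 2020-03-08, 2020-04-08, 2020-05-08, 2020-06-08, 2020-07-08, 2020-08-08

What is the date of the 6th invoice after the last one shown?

Each date is the 8th; the gaps (29, 31, 30, 31, 30, 31) track the month lengths.
The rule is the 8th of each month.
Next: September 2020 → 2020-09-08.
October 2020: 2020-10-08.
Next: November 2020 → 2020-11-08.
Next: December 2020 → 2020-12-08.
January 2021: 2021-01-08.
February 2021: 2021-02-08.

2021-02-08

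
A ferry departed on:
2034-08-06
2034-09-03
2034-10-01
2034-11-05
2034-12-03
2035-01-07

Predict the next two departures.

2035-02-04, 2035-03-04

Gaps: 28, 28, 35, 28, 35 days — a mix of 28 and 35. Every date is a Sunday.
Each is the 1st Sunday of its month.
February 2035 — 1st Sunday is 2035-02-04.
March 2035 — 1st Sunday is 2035-03-04.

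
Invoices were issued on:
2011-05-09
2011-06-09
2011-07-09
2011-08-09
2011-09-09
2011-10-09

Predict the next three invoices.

The day-of-month is always 9 (31, 30, 31, 31, 30 days between events).
So this recurs on the 9th of each month.
Next: November 2011 → 2011-11-09.
December 2011: 2011-12-09.
Next: January 2012 → 2012-01-09.

2011-11-09, 2011-12-09, 2012-01-09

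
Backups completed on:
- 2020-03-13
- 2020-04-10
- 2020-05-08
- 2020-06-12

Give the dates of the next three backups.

2020-07-10, 2020-08-14, 2020-09-11

Gaps: 28, 28, 35 days — a mix of 28 and 35. Every date is a Friday.
Each is the 2nd Friday of its month.
July 2020 — 2nd Friday is 2020-07-10.
August 2020 — 2nd Friday is 2020-08-14.
September 2020 — 2nd Friday is 2020-09-11.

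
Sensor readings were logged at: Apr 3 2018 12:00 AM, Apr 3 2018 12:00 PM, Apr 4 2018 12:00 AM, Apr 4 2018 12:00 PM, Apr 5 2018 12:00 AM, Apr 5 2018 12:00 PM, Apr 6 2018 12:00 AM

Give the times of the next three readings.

Gaps: 12, 12, 12, 12, 12, 12 hours — each event is 12 hours after the previous one.
Apr 6 2018 12:00 AM + 12 h = Apr 6 2018 12:00 PM.
Apr 6 2018 12:00 PM + 12 h = Apr 7 2018 12:00 AM.
Apr 7 2018 12:00 AM + 12 h = Apr 7 2018 12:00 PM.

Apr 6 2018 12:00 PM, Apr 7 2018 12:00 AM, Apr 7 2018 12:00 PM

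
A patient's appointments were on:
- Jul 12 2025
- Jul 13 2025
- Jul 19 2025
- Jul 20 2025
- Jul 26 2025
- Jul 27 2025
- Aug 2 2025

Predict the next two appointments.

Gaps: 1, 6, 1, 6, 1, 6 days — not constant, but cyclic with period 2.
The events fall on every Saturday and Sunday.
Next Sunday: Aug 3 2025.
The following Saturday is Aug 9 2025.

Aug 3 2025, Aug 9 2025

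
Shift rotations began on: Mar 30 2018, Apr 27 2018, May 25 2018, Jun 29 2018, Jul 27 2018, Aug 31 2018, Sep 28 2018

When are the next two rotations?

Oct 26 2018, Nov 30 2018

All Fridays; the gaps (28, 28, 35, 28, 35, 28) vary with month length.
This is the last Friday of each month.
October 2018 ends with Friday Oct 26 2018.
November 2018 ends with Friday Nov 30 2018.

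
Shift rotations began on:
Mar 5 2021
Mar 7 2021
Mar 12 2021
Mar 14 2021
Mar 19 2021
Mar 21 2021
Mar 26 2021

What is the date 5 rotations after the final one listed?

Apr 11 2021

Every event lands on a Friday or Sunday (gaps cycle 2, 5, 2, 5, 2, 5).
So the schedule is: every Friday and Sunday.
The following Sunday is Mar 28 2021.
The following Friday is Apr 2 2021.
The following Sunday is Apr 4 2021.
Next Friday: Apr 9 2021.
The following Sunday is Apr 11 2021.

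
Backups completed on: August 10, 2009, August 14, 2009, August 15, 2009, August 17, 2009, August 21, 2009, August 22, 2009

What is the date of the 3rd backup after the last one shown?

August 29, 2009

Gaps: 4, 1, 2, 4, 1 days — not constant, but cyclic with period 3.
The events fall on every Monday, Friday and Saturday.
Next Monday: August 24, 2009.
The following Friday is August 28, 2009.
The following Saturday is August 29, 2009.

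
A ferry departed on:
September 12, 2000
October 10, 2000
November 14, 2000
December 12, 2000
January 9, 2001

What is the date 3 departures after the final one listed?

April 10, 2001

These are Tuesdays at 28- or 35-day spacing (28, 35, 28, 28).
The pattern: 2nd Tuesday of the month.
2nd Tuesday of February 2001: February 13, 2001.
2nd Tuesday of March 2001: March 13, 2001.
2nd Tuesday of April 2001: April 10, 2001.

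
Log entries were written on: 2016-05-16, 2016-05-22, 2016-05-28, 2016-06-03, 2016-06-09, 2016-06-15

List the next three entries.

Gaps between consecutive events: 6, 6, 6, 6, 6 days — a constant 6-day interval.
2016-06-15 + 6 days = 2016-06-21.
2016-06-21 + 6 days = 2016-06-27.
2016-06-27 + 6 days = 2016-07-03.

2016-06-21, 2016-06-27, 2016-07-03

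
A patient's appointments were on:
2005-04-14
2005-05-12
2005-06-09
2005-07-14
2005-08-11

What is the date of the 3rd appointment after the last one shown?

2005-11-10

Gaps: 28, 28, 35, 28 days — a mix of 28 and 35. Every date is a Thursday.
Each is the 2nd Thursday of its month.
September 2005 — 2nd Thursday is 2005-09-08.
2nd Thursday of October 2005: 2005-10-13.
2nd Thursday of November 2005: 2005-11-10.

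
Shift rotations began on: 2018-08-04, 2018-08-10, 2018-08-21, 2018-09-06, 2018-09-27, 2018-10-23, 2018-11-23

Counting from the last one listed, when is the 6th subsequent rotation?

Intervals are 6, 11, 16, 21, 26, 31 days — an arithmetic progression with common difference 5.
Next gap: 36 days. 2018-11-23 + 36 days = 2018-12-29.
Next gap: 41 days. 2018-12-29 + 41 days = 2019-02-08.
Next gap: 46 days. 2019-02-08 + 46 days = 2019-03-26.
Next gap: 51 days. 2019-03-26 + 51 days = 2019-05-16.
Next gap: 56 days. 2019-05-16 + 56 days = 2019-07-11.
Next gap: 61 days. 2019-07-11 + 61 days = 2019-09-10.

2019-09-10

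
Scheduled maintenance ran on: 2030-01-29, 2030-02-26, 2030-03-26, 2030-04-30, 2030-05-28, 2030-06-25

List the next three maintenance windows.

2030-07-30, 2030-08-27, 2030-09-24

Every date is a Tuesday; gaps 28, 28, 35, 28, 28 days.
Each is the last Tuesday of its month (at least one falls on the 29th or later, ruling out '4th Tuesday').
July 2030 ends with Tuesday 2030-07-30.
Last Tuesday of August 2030: 2030-08-27.
September 2030 ends with Tuesday 2030-09-24.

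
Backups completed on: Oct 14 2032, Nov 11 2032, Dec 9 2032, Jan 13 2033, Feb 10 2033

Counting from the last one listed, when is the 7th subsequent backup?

These are Thursdays at 28- or 35-day spacing (28, 28, 35, 28).
The pattern: 2nd Thursday of the month.
2nd Thursday of March 2033: Mar 10 2033.
April 2033 — 2nd Thursday is Apr 14 2033.
May 2033 — 2nd Thursday is May 12 2033.
June 2033 — 2nd Thursday is Jun 9 2033.
July 2033 — 2nd Thursday is Jul 14 2033.
2nd Thursday of August 2033: Aug 11 2033.
2nd Thursday of September 2033: Sep 8 2033.

Sep 8 2033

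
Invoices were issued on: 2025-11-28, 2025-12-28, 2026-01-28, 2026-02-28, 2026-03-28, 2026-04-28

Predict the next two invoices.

2026-05-28, 2026-06-28

Gaps: 30, 31, 31, 28, 31 days — not constant. Every event is on the 28th of the month.
Pattern: the 28th of each month.
May 2026: 2026-05-28.
June 2026: 2026-06-28.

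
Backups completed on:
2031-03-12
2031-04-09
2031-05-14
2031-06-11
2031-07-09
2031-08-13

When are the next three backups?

2031-09-10, 2031-10-08, 2031-11-12

Gaps: 28, 35, 28, 28, 35 days — a mix of 28 and 35. Every date is a Wednesday.
Each is the 2nd Wednesday of its month.
September 2031 — 2nd Wednesday is 2031-09-10.
October 2031 — 2nd Wednesday is 2031-10-08.
2nd Wednesday of November 2031: 2031-11-12.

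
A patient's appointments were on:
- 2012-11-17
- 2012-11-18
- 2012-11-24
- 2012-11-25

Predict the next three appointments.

The gap pattern 1, 6, 1 repeats every 2 events.
These are the Saturdays and Sundays of each week.
Next Saturday: 2012-12-01.
The following Sunday is 2012-12-02.
The following Saturday is 2012-12-08.

2012-12-01, 2012-12-02, 2012-12-08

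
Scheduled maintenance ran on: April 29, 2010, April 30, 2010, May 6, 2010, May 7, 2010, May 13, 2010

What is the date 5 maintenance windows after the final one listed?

Every event lands on a Thursday or Friday (gaps cycle 1, 6, 1, 6).
So the schedule is: every Thursday and Friday.
Next Friday: May 14, 2010.
The following Thursday is May 20, 2010.
Next Friday: May 21, 2010.
The following Thursday is May 27, 2010.
Next Friday: May 28, 2010.

May 28, 2010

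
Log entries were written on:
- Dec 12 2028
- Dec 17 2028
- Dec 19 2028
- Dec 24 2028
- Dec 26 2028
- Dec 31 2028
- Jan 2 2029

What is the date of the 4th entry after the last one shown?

Every event lands on a Tuesday or Sunday (gaps cycle 5, 2, 5, 2, 5, 2).
So the schedule is: every Tuesday and Sunday.
The following Sunday is Jan 7 2029.
Next Tuesday: Jan 9 2029.
Next Sunday: Jan 14 2029.
The following Tuesday is Jan 16 2029.

Jan 16 2029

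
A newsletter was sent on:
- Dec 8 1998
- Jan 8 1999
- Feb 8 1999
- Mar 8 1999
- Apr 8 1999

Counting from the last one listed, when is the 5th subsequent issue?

The day-of-month is always 8 (31, 31, 28, 31 days between events).
So this recurs on the 8th of each month.
Next: May 1999 → May 8 1999.
Next: June 1999 → Jun 8 1999.
July 1999: Jul 8 1999.
August 1999: Aug 8 1999.
Next: September 1999 → Sep 8 1999.

Sep 8 1999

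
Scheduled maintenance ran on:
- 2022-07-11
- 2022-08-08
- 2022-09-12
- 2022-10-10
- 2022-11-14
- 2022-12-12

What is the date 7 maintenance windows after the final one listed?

2023-07-10

Gaps: 28, 35, 28, 35, 28 days — a mix of 28 and 35. Every date is a Monday.
Each is the 2nd Monday of its month.
2nd Monday of January 2023: 2023-01-09.
2nd Monday of February 2023: 2023-02-13.
2nd Monday of March 2023: 2023-03-13.
April 2023 — 2nd Monday is 2023-04-10.
May 2023 — 2nd Monday is 2023-05-08.
June 2023 — 2nd Monday is 2023-06-12.
July 2023 — 2nd Monday is 2023-07-10.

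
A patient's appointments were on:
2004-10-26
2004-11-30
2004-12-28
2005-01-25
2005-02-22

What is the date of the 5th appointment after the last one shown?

All Tuesdays; the gaps (35, 28, 28, 28) vary with month length.
This is the last Tuesday of each month.
March 2005 ends with Tuesday 2005-03-29.
Last Tuesday of April 2005: 2005-04-26.
May 2005 ends with Tuesday 2005-05-31.
June 2005 ends with Tuesday 2005-06-28.
Last Tuesday of July 2005: 2005-07-26.

2005-07-26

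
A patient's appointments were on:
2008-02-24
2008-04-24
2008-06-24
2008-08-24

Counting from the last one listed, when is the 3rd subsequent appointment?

2009-02-24

The day-of-month is always 24 (60, 61, 61 days between events).
So this recurs on the 24th of every 2 months.
October 2008: 2008-10-24.
Next: December 2008 → 2008-12-24.
February 2009: 2009-02-24.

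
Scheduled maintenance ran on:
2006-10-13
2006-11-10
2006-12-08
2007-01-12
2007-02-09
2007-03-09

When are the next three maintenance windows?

Gaps: 28, 28, 35, 28, 28 days — a mix of 28 and 35. Every date is a Friday.
Each is the 2nd Friday of its month.
April 2007 — 2nd Friday is 2007-04-13.
May 2007 — 2nd Friday is 2007-05-11.
2nd Friday of June 2007: 2007-06-08.

2007-04-13, 2007-05-11, 2007-06-08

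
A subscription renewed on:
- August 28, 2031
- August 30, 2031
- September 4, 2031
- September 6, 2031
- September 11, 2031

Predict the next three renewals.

Every event lands on a Thursday or Saturday (gaps cycle 2, 5, 2, 5).
So the schedule is: every Thursday and Saturday.
Next Saturday: September 13, 2031.
Next Thursday: September 18, 2031.
The following Saturday is September 20, 2031.

September 13, 2031; September 18, 2031; September 20, 2031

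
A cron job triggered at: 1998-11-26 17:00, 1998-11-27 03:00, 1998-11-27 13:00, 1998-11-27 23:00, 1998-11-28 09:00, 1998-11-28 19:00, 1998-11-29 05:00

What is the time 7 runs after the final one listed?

Gaps: 10, 10, 10, 10, 10, 10 hours — each event is 10 hours after the previous one.
1998-11-29 05:00 + 10 h = 1998-11-29 15:00.
1998-11-29 15:00 + 10 h = 1998-11-30 01:00.
1998-11-30 01:00 + 10 h = 1998-11-30 11:00.
1998-11-30 11:00 + 10 h = 1998-11-30 21:00.
1998-11-30 21:00 + 10 h = 1998-12-01 07:00.
1998-12-01 07:00 + 10 h = 1998-12-01 17:00.
1998-12-01 17:00 + 10 h = 1998-12-02 03:00.

1998-12-02 03:00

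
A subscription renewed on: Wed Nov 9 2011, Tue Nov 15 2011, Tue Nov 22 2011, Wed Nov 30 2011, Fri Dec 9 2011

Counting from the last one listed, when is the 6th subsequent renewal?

Wed Feb 22 2012

Gaps: 6, 7, 8, 9 days — each gap is 1 larger than the previous one.
Next gap: 10 days. Fri Dec 9 2011 + 10 days = Mon Dec 19 2011.
Next gap: 11 days. Mon Dec 19 2011 + 11 days = Fri Dec 30 2011.
Next gap: 12 days. Fri Dec 30 2011 + 12 days = Wed Jan 11 2012.
Next gap: 13 days. Wed Jan 11 2012 + 13 days = Tue Jan 24 2012.
Next gap: 14 days. Tue Jan 24 2012 + 14 days = Tue Feb 7 2012.
Next gap: 15 days. Tue Feb 7 2012 + 15 days = Wed Feb 22 2012.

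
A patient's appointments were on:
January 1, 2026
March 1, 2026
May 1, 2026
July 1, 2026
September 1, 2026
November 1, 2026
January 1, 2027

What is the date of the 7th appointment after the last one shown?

March 1, 2028

Gaps: 59, 61, 61, 62, 61, 61 days — not constant. Every event is on the 1st of the month.
Pattern: the 1st of every 2 months.
Next: March 2027 → March 1, 2027.
May 2027: May 1, 2027.
July 2027: July 1, 2027.
September 2027: September 1, 2027.
November 2027: November 1, 2027.
January 2028: January 1, 2028.
March 2028: March 1, 2028.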